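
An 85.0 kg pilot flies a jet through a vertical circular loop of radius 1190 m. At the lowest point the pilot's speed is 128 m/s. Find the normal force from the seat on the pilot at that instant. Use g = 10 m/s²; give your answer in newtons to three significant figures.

At the lowest point, N points up (toward the centre) and the weight mg points down (away from the centre), so the net inward force is N − mg = mv²/r.
N = m(v²/r + g) = 85.0 × ((128)²/1190 + 10.0) = 85.0 × (13.77 + 10.0) = 85.0 × 23.77 = 2020 N.

2020 N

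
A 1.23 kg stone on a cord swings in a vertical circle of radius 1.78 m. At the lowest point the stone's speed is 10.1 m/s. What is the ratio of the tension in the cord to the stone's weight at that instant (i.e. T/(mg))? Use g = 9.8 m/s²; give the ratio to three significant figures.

6.85

At the bottom, T − mg = mv²/r, so T = m(v²/r + g) and T/(mg) = v²/(rg) + 1 = (10.1)²/(1.78 × 9.8) + 1 = 5.848 + 1 = 6.848.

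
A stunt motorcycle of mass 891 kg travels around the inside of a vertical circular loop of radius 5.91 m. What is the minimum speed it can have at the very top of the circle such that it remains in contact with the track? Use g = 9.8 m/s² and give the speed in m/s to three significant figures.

7.61 m/s

At the highest point the centre is directly below, so both the weight and N act inward: N + mg = mv²/r.
At minimum speed N → 0, so mg = mv_min²/r ⇒ v_min = √(g r) = √(9.8 × 5.91) = 7.610 m/s.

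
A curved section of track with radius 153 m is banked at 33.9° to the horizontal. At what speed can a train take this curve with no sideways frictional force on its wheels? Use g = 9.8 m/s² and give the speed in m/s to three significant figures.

On a frictionless banked curve, N sinθ = mv²/r and N cosθ = mg, so tanθ = v²/(rg).
v = √(r g tanθ) = √(153 × 9.8 × tan 33.9°) = √(153 × 9.8 × 0.6720) = √1008 = 31.74 m/s.

31.7 m/s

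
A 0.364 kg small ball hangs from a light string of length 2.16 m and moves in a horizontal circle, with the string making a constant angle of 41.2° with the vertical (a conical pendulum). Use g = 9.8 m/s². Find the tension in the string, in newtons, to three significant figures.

4.74 N

Vertically the bob has no acceleration, so T cosθ = mg.
T = mg/cosθ = 0.364 × 9.8 / cos 41.2° = 3.567/0.7524 = 4.741 N.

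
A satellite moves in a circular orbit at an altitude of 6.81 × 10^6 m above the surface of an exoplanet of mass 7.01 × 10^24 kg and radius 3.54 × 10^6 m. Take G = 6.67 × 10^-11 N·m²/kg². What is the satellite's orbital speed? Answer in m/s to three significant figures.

6720 m/s

Orbital radius r = R + h = 3.54 × 10^6 + 6.81 × 10^6 = 1.035 × 10^7 m.
Gravity supplies the centripetal force: G M m / r² = m v² / r, so v = √(GM/r).
v = √(6.67 × 10^-11 × 7.01 × 10^24 / 1.035 × 10^7) = √(4.518 × 10^7) = 6721 m/s.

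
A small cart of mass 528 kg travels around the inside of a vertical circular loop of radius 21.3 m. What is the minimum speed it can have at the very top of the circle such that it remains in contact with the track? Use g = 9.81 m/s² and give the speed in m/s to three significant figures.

14.5 m/s

At the highest point the centre is directly below, so both the weight and N act inward: N + mg = mv²/r.
At minimum speed N → 0, so mg = mv_min²/r ⇒ v_min = √(g r) = √(9.81 × 21.3) = 14.46 m/s.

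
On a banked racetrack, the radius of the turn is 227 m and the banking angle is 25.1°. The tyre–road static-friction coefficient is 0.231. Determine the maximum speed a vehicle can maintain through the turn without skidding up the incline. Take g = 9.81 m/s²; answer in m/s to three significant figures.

41.8 m/s

At the maximum speed, friction acts down the slope at its limiting value f = μN. Radially (horizontal, toward centre): N sinθ + μN cosθ = mv²/r. Vertically: N cosθ − μN sinθ = mg.
Dividing: v² = r g (sinθ + μcosθ)/(cosθ − μsinθ).
sinθ + μcosθ = 0.4242 + 0.231×0.9056 = 0.6334; cosθ − μsinθ = 0.9056 − 0.231×0.4242 = 0.8076.
v² = 227 × 9.81 × 0.6334/0.8076 = 1747 m²/s², so v = 41.79 m/s.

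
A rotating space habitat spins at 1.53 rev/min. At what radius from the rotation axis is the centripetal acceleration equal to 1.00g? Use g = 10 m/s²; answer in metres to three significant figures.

390 m

ω = 1.53 rev/min × 2π/60 = 0.1602 rad/s.
a_c = ω²r = 1.00g ⇒ r = 1.00 × 10.0 / (0.1602)² = 10.00/0.02567 = 389.5 m.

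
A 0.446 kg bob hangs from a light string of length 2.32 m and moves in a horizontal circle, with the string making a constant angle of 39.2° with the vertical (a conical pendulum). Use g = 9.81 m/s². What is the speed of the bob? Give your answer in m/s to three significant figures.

3.43 m/s

The radius of the circle is r = L sinθ = 2.32 × sin 39.2° = 1.466 m.
Horizontally T sinθ = mv²/r and vertically T cosθ = mg, so tanθ = v²/(rg).
v = √(r g tanθ) = √(1.466 × 9.81 × 0.8156) = √11.73 = 3.425 m/s.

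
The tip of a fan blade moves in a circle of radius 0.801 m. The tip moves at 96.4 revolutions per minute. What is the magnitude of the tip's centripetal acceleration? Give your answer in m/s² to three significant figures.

81.6 m/s²

ω = 96.4 rev/min × 2π/60 = 10.09 rad/s, so v = ωr = 10.09 × 0.801 = 8.086 m/s.
a_c = v²/r = (8.086)²/0.801 = 65.38/0.801 = 81.63 m/s².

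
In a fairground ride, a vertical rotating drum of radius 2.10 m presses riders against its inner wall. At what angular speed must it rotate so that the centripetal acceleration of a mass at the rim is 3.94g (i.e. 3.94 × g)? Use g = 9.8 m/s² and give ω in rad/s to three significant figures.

Centripetal acceleration a_c = ω²r. Setting ω²r = 3.94g:
ω = √(3.94g / r) = √(3.94 × 9.8 / 2.10) = √18.39 = 4.288 rad/s.

4.29 rad/s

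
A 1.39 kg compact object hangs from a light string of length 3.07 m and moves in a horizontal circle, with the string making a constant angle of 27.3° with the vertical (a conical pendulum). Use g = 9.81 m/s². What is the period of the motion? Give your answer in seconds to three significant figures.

3.31 s

r = L sinθ = 1.408 m. From T sinθ = mω²r and T cosθ = mg: tanθ = ω²r/g, so ω² = g tanθ / r = g/(L cosθ).
ω = √(g/(L cosθ)) = √(9.81/(3.07 × 0.8886)) = √3.596 = 1.896 rad/s.
Period = 2π/ω = 3.313 s.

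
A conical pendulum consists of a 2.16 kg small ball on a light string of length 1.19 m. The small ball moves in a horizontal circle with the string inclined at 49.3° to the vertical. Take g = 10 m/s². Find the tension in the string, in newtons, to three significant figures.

Vertically the bob has no acceleration, so T cosθ = mg.
T = mg/cosθ = 2.16 × 10.0 / cos 49.3° = 21.60/0.6521 = 33.12 N.

33.1 N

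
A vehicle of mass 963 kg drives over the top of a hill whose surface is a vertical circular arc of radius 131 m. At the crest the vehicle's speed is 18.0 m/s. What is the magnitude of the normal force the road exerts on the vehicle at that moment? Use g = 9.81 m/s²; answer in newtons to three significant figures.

7070 N

At the crest the centripetal acceleration points downward (toward the centre of the arc), so mg − N = mv²/r.
N = m(g − v²/r) = 963 × (9.81 − (18.0)²/131) = 963 × (9.81 − 2.473) = 963 × 7.337 = 7065 N.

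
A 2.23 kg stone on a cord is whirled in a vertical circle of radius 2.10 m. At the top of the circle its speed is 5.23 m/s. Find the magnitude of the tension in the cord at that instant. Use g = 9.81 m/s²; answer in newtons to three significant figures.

7.17 N

At the top, both T and the weight mg point inward (toward the centre), so T + mg = mv²/r.
T = m(v²/r − g) = 2.23 × ((5.23)²/2.10 − 9.81) = 2.23 × (13.03 − 9.81) = 2.23 × 3.215 = 7.170 N.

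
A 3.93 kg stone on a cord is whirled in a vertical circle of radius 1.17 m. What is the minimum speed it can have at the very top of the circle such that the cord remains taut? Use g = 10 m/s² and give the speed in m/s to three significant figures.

3.42 m/s

At the top, both weight mg and T point toward the centre: T + mg = mv²/r.
At minimum speed T → 0, so mg = mv_min²/r ⇒ v_min = √(g r) = √(10.0 × 1.17) = 3.421 m/s.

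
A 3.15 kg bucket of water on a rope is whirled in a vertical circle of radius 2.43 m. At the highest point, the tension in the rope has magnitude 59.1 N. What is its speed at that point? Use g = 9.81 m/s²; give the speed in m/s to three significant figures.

8.33 m/s

At the top, T + mg = mv²/r, so v = √(r(T/m + g)) = √(2.43 × (59.1/3.15 + 9.81)) = √(2.43 × 28.57) = √69.43 = 8.332 m/s.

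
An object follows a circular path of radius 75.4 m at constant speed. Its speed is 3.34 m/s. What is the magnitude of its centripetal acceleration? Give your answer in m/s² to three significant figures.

a_c = v²/r = (3.340)²/75.4 = 11.16/75.4 = 0.1480 m/s².

0.148 m/s²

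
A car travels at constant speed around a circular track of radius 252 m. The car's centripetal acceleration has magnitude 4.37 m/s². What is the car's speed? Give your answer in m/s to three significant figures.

a_c = v²/r ⇒ v = √(a_c · r) = √(4.37 × 252) = √1101 = 33.18 m/s.

33.2 m/s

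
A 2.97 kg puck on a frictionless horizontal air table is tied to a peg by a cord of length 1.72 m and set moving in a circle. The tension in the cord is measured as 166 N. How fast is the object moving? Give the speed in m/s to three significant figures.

9.80 m/s

T = m v²/r ⇒ v = √(T r / m) = √(166 × 1.72 / 2.97) = √96.13 = 9.805 m/s.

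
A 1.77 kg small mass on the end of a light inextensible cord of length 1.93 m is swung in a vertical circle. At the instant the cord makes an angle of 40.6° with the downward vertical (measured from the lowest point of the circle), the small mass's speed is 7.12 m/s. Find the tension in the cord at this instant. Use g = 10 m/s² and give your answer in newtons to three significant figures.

59.9 N

Take the radial direction toward the centre of the circle as positive. The component of the weight along the string toward the centre is −mg cos φ (φ measured from the bottom), so Newton's second law along the string gives T − mg cos φ = m v²/r.
cos 40.6° = 0.7593, so T = m(v²/r + g cos φ) = 1.77 × ((7.12)²/1.93 + 10.0 × 0.7593) = 1.77 × (26.27 + (7.593)) = 1.77 × 33.86 = 59.93 N.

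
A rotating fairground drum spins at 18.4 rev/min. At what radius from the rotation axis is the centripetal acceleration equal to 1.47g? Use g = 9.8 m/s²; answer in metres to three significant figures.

3.88 m

ω = 18.4 rev/min × 2π/60 = 1.927 rad/s.
a_c = ω²r = 1.47g ⇒ r = 1.47 × 9.8 / (1.927)² = 14.41/3.713 = 3.880 m.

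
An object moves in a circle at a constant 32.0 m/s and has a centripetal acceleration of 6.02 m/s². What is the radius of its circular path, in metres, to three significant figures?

a_c = v²/r ⇒ r = v²/a_c = (32.0)²/6.02 = 1024/6.02 = 170.1 m.

170 m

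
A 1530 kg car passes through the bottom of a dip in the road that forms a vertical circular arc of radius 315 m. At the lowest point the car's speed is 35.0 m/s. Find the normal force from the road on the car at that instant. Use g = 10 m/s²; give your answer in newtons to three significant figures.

21200 N

At the lowest point, N points up (toward the centre) and the weight mg points down (away from the centre), so the net inward force is N − mg = mv²/r.
N = m(v²/r + g) = 1530 × ((35.0)²/315 + 10.0) = 1530 × (3.889 + 10.0) = 1530 × 13.89 = 21250 N.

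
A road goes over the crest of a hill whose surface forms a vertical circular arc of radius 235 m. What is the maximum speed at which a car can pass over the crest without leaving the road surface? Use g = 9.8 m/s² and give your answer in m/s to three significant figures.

48.0 m/s

At the crest the centre of the circle is below the car, so the net downward (centripetal) force is mg − N = mv²/r.
The car leaves the road when N → 0, giving v_max = √(g r) = √(9.8 × 235) = 47.99 m/s.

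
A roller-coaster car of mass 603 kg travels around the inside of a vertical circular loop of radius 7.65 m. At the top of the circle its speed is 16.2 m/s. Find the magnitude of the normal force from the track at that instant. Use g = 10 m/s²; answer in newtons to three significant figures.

14700 N

At the top, both N and the weight mg point inward (toward the centre), so N + mg = mv²/r.
N = m(v²/r − g) = 603 × ((16.2)²/7.65 − 10.0) = 603 × (34.31 − 10.0) = 603 × 24.31 = 14660 N.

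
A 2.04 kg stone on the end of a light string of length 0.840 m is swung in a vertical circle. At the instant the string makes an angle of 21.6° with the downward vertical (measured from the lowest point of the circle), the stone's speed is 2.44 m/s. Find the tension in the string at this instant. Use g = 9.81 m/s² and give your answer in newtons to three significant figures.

33.1 N

Take the radial direction toward the centre of the circle as positive. The component of the weight along the string toward the centre is −mg cos φ (φ measured from the bottom), so Newton's second law along the string gives T − mg cos φ = m v²/r.
cos 21.6° = 0.9298, so T = m(v²/r + g cos φ) = 2.04 × ((2.44)²/0.840 + 9.81 × 0.9298) = 2.04 × (7.088 + (9.121)) = 2.04 × 16.21 = 33.07 N.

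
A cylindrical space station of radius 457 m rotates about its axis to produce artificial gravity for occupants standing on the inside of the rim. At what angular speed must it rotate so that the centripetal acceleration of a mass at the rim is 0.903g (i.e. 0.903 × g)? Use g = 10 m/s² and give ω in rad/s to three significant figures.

Centripetal acceleration a_c = ω²r. Setting ω²r = 0.903g:
ω = √(0.903g / r) = √(0.903 × 10.0 / 457) = √0.01976 = 0.1406 rad/s.

0.141 rad/s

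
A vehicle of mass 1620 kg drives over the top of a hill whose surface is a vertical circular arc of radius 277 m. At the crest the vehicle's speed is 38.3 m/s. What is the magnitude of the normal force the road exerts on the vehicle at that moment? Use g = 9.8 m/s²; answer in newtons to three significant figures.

7300 N

At the crest the centripetal acceleration points downward (toward the centre of the arc), so mg − N = mv²/r.
N = m(g − v²/r) = 1620 × (9.8 − (38.3)²/277) = 1620 × (9.8 − 5.296) = 1620 × 4.504 = 7297 N.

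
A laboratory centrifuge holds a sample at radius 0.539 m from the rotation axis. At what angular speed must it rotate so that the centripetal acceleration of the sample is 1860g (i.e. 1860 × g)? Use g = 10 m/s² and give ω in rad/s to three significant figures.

186 rad/s

Centripetal acceleration a_c = ω²r. Setting ω²r = 1860g:
ω = √(1860g / r) = √(1860 × 10.0 / 0.539) = √34510 = 185.8 rad/s.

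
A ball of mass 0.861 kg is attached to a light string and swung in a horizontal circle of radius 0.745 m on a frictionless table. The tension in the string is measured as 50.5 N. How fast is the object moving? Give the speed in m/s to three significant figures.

T = m v²/r ⇒ v = √(T r / m) = √(50.5 × 0.745 / 0.861) = √43.70 = 6.610 m/s.

6.61 m/s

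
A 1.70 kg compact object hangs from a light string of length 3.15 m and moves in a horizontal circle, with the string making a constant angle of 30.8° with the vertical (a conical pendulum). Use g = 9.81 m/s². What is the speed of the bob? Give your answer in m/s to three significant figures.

The radius of the circle is r = L sinθ = 3.15 × sin 30.8° = 1.613 m.
Horizontally T sinθ = mv²/r and vertically T cosθ = mg, so tanθ = v²/(rg).
v = √(r g tanθ) = √(1.613 × 9.81 × 0.5961) = √9.432 = 3.071 m/s.

3.07 m/s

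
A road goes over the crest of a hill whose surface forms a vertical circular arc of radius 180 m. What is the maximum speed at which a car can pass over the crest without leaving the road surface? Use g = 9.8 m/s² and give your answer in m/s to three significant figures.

At the crest the centre of the circle is below the car, so the net downward (centripetal) force is mg − N = mv²/r.
The car leaves the road when N → 0, giving v_max = √(g r) = √(9.8 × 180) = 42.00 m/s.

42.0 m/s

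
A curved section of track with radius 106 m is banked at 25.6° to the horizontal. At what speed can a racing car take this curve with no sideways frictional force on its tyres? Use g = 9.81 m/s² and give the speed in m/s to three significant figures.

On a frictionless banked curve, N sinθ = mv²/r and N cosθ = mg, so tanθ = v²/(rg).
v = √(r g tanθ) = √(106 × 9.81 × tan 25.6°) = √(106 × 9.81 × 0.4791) = √498.2 = 22.32 m/s.

22.3 m/s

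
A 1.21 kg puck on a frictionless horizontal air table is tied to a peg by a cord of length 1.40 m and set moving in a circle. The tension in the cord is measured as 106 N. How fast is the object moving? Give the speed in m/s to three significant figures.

T = m v²/r ⇒ v = √(T r / m) = √(106 × 1.40 / 1.21) = √122.6 = 11.07 m/s.

11.1 m/s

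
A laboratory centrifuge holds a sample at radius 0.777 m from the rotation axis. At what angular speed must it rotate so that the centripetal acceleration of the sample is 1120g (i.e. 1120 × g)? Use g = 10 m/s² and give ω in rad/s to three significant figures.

120 rad/s

Centripetal acceleration a_c = ω²r. Setting ω²r = 1120g:
ω = √(1120g / r) = √(1120 × 10.0 / 0.777) = √14410 = 120.1 rad/s.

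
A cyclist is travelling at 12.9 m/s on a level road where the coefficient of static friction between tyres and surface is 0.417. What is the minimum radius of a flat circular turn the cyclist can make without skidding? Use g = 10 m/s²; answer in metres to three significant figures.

39.9 m

At the limit, μ_s m g = m v²/r, so r_min = v²/(μ_s g) = (12.9)²/(0.417 × 10.0) = 166.4/4.170 = 39.91 m.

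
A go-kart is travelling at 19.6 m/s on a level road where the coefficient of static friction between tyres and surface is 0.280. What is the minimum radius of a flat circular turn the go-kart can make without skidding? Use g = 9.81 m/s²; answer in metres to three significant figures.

140 m

At the limit, μ_s m g = m v²/r, so r_min = v²/(μ_s g) = (19.6)²/(0.280 × 9.81) = 384.2/2.747 = 139.9 m.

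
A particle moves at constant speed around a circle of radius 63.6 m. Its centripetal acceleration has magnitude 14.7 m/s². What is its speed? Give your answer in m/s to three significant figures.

a_c = v²/r ⇒ v = √(a_c · r) = √(14.7 × 63.6) = √934.9 = 30.58 m/s.

30.6 m/s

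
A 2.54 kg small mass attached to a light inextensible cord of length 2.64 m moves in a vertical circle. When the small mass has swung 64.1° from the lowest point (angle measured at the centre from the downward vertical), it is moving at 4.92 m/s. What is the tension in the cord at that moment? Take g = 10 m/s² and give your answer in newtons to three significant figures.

34.4 N

Take the radial direction toward the centre of the circle as positive. The component of the weight along the string toward the centre is −mg cos φ (φ measured from the bottom), so Newton's second law along the string gives T − mg cos φ = m v²/r.
cos 64.1° = 0.4368, so T = m(v²/r + g cos φ) = 2.54 × ((4.92)²/2.64 + 10.0 × 0.4368) = 2.54 × (9.169 + (4.368)) = 2.54 × 13.54 = 34.38 N.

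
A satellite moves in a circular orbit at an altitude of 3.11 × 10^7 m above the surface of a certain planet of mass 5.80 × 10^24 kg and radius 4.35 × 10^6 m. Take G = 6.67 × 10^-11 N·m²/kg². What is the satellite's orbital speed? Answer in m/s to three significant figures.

3300 m/s

Orbital radius r = R + h = 4.35 × 10^6 + 3.11 × 10^7 = 3.545 × 10^7 m.
Gravity supplies the centripetal force: G M m / r² = m v² / r, so v = √(GM/r).
v = √(6.67 × 10^-11 × 5.80 × 10^24 / 3.545 × 10^7) = √(1.091 × 10^7) = 3303 m/s.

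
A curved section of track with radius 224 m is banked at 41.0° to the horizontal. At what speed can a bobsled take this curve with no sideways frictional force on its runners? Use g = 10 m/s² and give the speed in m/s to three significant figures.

On a frictionless banked curve, N sinθ = mv²/r and N cosθ = mg, so tanθ = v²/(rg).
v = √(r g tanθ) = √(224 × 10.0 × tan 41.0°) = √(224 × 10.0 × 0.8693) = √1947 = 44.13 m/s.

44.1 m/s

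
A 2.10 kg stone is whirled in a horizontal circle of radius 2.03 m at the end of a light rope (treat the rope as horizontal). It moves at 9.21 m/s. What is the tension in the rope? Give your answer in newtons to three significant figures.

87.7 N

The tension is the only horizontal force, so it supplies the full centripetal force: T = m v²/r = 2.10 × (9.210)²/2.03 = 2.10 × 84.82/2.03 = 87.75 N.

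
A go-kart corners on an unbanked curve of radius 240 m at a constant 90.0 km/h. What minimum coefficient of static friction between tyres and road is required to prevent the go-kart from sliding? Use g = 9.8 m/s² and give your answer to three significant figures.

0.266

v = 90.0/3.6 = 25.00 m/s.
Friction provides the centripetal force: μ_s m g = m v²/r, so μ_s = v²/(g r) = (25.00)²/(9.8 × 240) = 625.0/2352 = 0.2657.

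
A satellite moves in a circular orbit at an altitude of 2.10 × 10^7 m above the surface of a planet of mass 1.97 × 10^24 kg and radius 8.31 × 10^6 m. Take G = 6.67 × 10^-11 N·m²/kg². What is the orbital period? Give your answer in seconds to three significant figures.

87000 s

r = R + h = 8.31 × 10^6 + 2.10 × 10^7 = 2.931 × 10^7 m. Gravity provides the centripetal force: G M m / r² = m v² / r ⇒ v = √(GM/r) = 2117 m/s.
T = 2πr/v = 2π × 2.931 × 10^7 / 2117 = 86980 s.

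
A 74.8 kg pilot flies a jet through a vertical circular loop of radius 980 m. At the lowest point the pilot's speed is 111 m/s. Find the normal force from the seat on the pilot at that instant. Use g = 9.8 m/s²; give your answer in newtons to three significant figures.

1670 N

At the lowest point, N points up (toward the centre) and the weight mg points down (away from the centre), so the net inward force is N − mg = mv²/r.
N = m(v²/r + g) = 74.8 × ((111)²/980 + 9.8) = 74.8 × (12.57 + 9.8) = 74.8 × 22.37 = 1673 N.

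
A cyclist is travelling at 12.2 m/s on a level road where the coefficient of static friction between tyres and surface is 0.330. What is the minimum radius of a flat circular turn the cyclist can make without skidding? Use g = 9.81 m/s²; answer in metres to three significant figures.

46.0 m

At the limit, μ_s m g = m v²/r, so r_min = v²/(μ_s g) = (12.2)²/(0.330 × 9.81) = 148.8/3.237 = 45.98 m.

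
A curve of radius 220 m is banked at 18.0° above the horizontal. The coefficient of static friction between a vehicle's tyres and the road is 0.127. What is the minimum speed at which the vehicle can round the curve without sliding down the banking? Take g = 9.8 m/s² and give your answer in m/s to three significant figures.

At the minimum speed, friction acts up the slope at its limiting value f = μN. Radially (horizontal, toward centre): N sinθ − μN cosθ = mv²/r. Vertically: N cosθ + μN sinθ = mg.
Dividing: v² = r g (sinθ − μcosθ)/(cosθ + μsinθ).
sinθ − μcosθ = 0.3090 − 0.127×0.9511 = 0.1882; cosθ + μsinθ = 0.9511 + 0.127×0.3090 = 0.9903.
v² = 220 × 9.8 × 0.1882/0.9903 = 409.8 m²/s², so v = 20.24 m/s.

20.2 m/s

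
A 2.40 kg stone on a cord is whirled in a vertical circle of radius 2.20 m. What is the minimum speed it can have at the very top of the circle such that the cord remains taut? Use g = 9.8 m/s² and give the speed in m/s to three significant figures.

4.64 m/s

At the top, both weight mg and T point toward the centre: T + mg = mv²/r.
At minimum speed T → 0, so mg = mv_min²/r ⇒ v_min = √(g r) = √(9.8 × 2.20) = 4.643 m/s.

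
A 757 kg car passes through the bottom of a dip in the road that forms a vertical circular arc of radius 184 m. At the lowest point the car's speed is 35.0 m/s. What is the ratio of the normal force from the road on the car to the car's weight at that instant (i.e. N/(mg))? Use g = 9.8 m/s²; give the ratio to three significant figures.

At the bottom, N − mg = mv²/r, so N = m(v²/r + g) and N/(mg) = v²/(rg) + 1 = (35.0)²/(184 × 9.8) + 1 = 0.6793 + 1 = 1.679.

1.68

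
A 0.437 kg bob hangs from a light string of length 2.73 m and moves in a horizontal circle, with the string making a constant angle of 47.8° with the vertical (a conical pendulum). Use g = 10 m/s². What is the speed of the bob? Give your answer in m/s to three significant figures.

4.72 m/s

The radius of the circle is r = L sinθ = 2.73 × sin 47.8° = 2.022 m.
Horizontally T sinθ = mv²/r and vertically T cosθ = mg, so tanθ = v²/(rg).
v = √(r g tanθ) = √(2.022 × 10.0 × 1.103) = √22.30 = 4.723 m/s.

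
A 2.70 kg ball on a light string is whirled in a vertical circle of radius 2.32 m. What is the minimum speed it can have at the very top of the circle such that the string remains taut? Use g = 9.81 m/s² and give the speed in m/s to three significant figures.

At the top, both weight mg and T point toward the centre: T + mg = mv²/r.
At minimum speed T → 0, so mg = mv_min²/r ⇒ v_min = √(g r) = √(9.81 × 2.32) = 4.771 m/s.

4.77 m/s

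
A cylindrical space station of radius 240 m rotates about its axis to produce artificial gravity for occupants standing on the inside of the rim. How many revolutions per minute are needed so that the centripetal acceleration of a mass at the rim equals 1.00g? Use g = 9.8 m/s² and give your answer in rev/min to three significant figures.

Require ω²r = 1.00g, so ω = √(1.00 × 9.8/240) = 0.2021 rad/s.
In rev/min: ω × 60/(2π) = 0.2021 × 60/(2π) = 1.930 rev/min.

1.93 rev/min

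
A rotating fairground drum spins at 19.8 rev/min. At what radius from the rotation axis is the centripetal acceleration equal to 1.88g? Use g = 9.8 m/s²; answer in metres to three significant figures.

4.29 m

ω = 19.8 rev/min × 2π/60 = 2.073 rad/s.
a_c = ω²r = 1.88g ⇒ r = 1.88 × 9.8 / (2.073)² = 18.42/4.299 = 4.285 m.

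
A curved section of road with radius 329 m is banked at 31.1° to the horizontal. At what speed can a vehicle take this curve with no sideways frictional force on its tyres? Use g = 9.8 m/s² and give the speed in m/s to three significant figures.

On a frictionless banked curve, N sinθ = mv²/r and N cosθ = mg, so tanθ = v²/(rg).
v = √(r g tanθ) = √(329 × 9.8 × tan 31.1°) = √(329 × 9.8 × 0.6032) = √1945 = 44.10 m/s.

44.1 m/s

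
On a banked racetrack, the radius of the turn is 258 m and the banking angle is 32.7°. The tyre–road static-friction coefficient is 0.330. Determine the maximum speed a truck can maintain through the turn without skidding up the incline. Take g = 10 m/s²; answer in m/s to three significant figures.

At the maximum speed, friction acts down the slope at its limiting value f = μN. Radially (horizontal, toward centre): N sinθ + μN cosθ = mv²/r. Vertically: N cosθ − μN sinθ = mg.
Dividing: v² = r g (sinθ + μcosθ)/(cosθ − μsinθ).
sinθ + μcosθ = 0.5402 + 0.330×0.8415 = 0.8179; cosθ − μsinθ = 0.8415 − 0.330×0.5402 = 0.6632.
v² = 258 × 10.0 × 0.8179/0.6632 = 3182 m²/s², so v = 56.41 m/s.

56.4 m/s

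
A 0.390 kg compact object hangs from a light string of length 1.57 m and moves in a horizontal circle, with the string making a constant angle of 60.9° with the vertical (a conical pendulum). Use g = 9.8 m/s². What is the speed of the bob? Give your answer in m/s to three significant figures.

The radius of the circle is r = L sinθ = 1.57 × sin 60.9° = 1.372 m.
Horizontally T sinθ = mv²/r and vertically T cosθ = mg, so tanθ = v²/(rg).
v = √(r g tanθ) = √(1.372 × 9.8 × 1.797) = √24.15 = 4.915 m/s.

4.91 m/s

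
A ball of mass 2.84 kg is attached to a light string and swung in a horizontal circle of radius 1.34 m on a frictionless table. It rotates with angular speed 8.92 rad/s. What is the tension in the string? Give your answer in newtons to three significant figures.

v = ωr = 8.92 × 1.34 = 11.95 m/s.
The tension is the only horizontal force, so it supplies the full centripetal force: T = m v²/r = 2.84 × (11.95)²/1.34 = 2.84 × 142.9/1.34 = 302.8 N.

303 N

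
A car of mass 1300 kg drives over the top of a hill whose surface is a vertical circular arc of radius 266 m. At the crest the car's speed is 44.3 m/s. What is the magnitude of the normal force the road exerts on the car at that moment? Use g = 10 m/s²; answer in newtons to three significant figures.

At the crest the centripetal acceleration points downward (toward the centre of the arc), so mg − N = mv²/r.
N = m(g − v²/r) = 1300 × (10.0 − (44.3)²/266) = 1300 × (10.0 − 7.378) = 1300 × 2.622 = 3409 N.

3410 N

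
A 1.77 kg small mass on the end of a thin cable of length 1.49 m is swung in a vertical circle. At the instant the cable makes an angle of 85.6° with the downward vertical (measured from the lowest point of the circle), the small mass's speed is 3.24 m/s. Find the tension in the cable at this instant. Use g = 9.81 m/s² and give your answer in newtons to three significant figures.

13.8 N

Take the radial direction toward the centre of the circle as positive. The component of the weight along the string toward the centre is −mg cos φ (φ measured from the bottom), so Newton's second law along the string gives T − mg cos φ = m v²/r.
cos 85.6° = 0.07672, so T = m(v²/r + g cos φ) = 1.77 × ((3.24)²/1.49 + 9.81 × 0.07672) = 1.77 × (7.045 + (0.7526)) = 1.77 × 7.798 = 13.80 N.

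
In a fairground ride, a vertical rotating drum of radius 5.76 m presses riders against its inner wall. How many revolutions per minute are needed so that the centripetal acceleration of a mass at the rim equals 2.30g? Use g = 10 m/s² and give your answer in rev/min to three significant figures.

Require ω²r = 2.30g, so ω = √(2.30 × 10.0/5.76) = 1.998 rad/s.
In rev/min: ω × 60/(2π) = 1.998 × 60/(2π) = 19.08 rev/min.

19.1 rev/min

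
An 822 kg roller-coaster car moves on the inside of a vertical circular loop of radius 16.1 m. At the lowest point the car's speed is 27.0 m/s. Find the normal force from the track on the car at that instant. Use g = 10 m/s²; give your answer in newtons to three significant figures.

At the lowest point, N points up (toward the centre) and the weight mg points down (away from the centre), so the net inward force is N − mg = mv²/r.
N = m(v²/r + g) = 822 × ((27.0)²/16.1 + 10.0) = 822 × (45.28 + 10.0) = 822 × 55.28 = 45440 N.

45400 N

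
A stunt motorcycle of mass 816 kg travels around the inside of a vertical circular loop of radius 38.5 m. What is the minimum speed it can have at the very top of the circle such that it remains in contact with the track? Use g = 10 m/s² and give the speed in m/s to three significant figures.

At the top, both weight mg and N point toward the centre: N + mg = mv²/r.
At minimum speed N → 0, so mg = mv_min²/r ⇒ v_min = √(g r) = √(10.0 × 38.5) = 19.62 m/s.

19.6 m/s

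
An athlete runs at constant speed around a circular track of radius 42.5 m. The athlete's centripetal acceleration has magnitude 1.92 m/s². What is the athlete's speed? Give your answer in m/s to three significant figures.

a_c = v²/r ⇒ v = √(a_c · r) = √(1.92 × 42.5) = √81.60 = 9.033 m/s.

9.03 m/s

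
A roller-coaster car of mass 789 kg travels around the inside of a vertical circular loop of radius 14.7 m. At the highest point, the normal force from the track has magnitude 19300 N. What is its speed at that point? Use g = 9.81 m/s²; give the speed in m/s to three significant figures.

At the top, N + mg = mv²/r, so v = √(r(N/m + g)) = √(14.7 × (19300/789 + 9.81)) = √(14.7 × 34.27) = √503.8 = 22.45 m/s.

22.4 m/s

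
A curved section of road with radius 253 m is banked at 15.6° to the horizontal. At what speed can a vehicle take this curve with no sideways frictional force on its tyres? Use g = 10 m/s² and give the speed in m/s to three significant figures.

On a frictionless banked curve, N sinθ = mv²/r and N cosθ = mg, so tanθ = v²/(rg).
v = √(r g tanθ) = √(253 × 10.0 × tan 15.6°) = √(253 × 10.0 × 0.2792) = √706.4 = 26.58 m/s.

26.6 m/s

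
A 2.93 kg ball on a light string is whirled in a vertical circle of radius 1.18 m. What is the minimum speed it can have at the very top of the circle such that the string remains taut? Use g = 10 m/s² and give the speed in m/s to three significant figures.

3.44 m/s

At the highest point the centre is directly below, so both the weight and T act inward: T + mg = mv²/r.
At minimum speed T → 0, so mg = mv_min²/r ⇒ v_min = √(g r) = √(10.0 × 1.18) = 3.435 m/s.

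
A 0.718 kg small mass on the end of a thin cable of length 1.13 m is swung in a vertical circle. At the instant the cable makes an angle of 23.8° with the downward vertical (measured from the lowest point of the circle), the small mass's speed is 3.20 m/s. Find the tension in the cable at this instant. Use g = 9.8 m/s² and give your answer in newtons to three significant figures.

12.9 N

Take the radial direction toward the centre of the circle as positive. The component of the weight along the string toward the centre is −mg cos φ (φ measured from the bottom), so Newton's second law along the string gives T − mg cos φ = m v²/r.
cos 23.8° = 0.9150, so T = m(v²/r + g cos φ) = 0.718 × ((3.20)²/1.13 + 9.8 × 0.9150) = 0.718 × (9.062 + (8.967)) = 0.718 × 18.03 = 12.94 N.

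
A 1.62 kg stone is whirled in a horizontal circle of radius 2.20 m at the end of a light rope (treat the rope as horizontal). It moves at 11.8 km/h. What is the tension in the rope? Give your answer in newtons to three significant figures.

7.91 N

v = 11.8 km/h = 11.8/3.6 = 3.278 m/s.
The tension is the only horizontal force, so it supplies the full centripetal force: T = m v²/r = 1.62 × (3.278)²/2.20 = 1.62 × 10.74/2.20 = 7.911 N.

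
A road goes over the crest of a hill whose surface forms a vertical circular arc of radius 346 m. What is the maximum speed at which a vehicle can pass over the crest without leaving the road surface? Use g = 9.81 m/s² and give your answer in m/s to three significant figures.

At the crest the centre of the circle is below the vehicle, so the net downward (centripetal) force is mg − N = mv²/r.
The vehicle leaves the road when N → 0, giving v_max = √(g r) = √(9.81 × 346) = 58.26 m/s.

58.3 m/s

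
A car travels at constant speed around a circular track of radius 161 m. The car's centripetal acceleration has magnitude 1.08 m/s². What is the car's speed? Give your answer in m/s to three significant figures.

13.2 m/s

a_c = v²/r ⇒ v = √(a_c · r) = √(1.08 × 161) = √173.9 = 13.19 m/s.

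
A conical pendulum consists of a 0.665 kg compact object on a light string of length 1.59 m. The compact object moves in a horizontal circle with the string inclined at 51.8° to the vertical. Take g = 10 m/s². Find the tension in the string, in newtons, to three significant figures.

Vertically the bob has no acceleration, so T cosθ = mg.
T = mg/cosθ = 0.665 × 10.0 / cos 51.8° = 6.650/0.6184 = 10.75 N.

10.8 N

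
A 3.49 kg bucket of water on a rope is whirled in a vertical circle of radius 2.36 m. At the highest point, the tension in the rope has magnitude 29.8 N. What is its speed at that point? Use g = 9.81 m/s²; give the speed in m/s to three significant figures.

6.58 m/s

At the top, T + mg = mv²/r, so v = √(r(T/m + g)) = √(2.36 × (29.8/3.49 + 9.81)) = √(2.36 × 18.35) = √43.30 = 6.580 m/s.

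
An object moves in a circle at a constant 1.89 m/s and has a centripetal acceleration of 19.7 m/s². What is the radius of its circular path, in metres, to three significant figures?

a_c = v²/r ⇒ r = v²/a_c = (1.89)²/19.7 = 3.572/19.7 = 0.1813 m.

0.181 m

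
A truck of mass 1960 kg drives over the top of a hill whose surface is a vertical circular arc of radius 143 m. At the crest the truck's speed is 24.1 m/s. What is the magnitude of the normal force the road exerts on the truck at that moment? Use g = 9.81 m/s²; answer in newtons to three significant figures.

At the crest the centripetal acceleration points downward (toward the centre of the arc), so mg − N = mv²/r.
N = m(g − v²/r) = 1960 × (9.81 − (24.1)²/143) = 1960 × (9.81 − 4.062) = 1960 × 5.748 = 11270 N.

11300 N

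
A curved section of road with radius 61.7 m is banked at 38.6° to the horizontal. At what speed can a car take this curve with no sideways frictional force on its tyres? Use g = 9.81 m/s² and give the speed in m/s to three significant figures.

22.0 m/s

On a frictionless banked curve, N sinθ = mv²/r and N cosθ = mg, so tanθ = v²/(rg).
v = √(r g tanθ) = √(61.7 × 9.81 × tan 38.6°) = √(61.7 × 9.81 × 0.7983) = √483.2 = 21.98 m/s.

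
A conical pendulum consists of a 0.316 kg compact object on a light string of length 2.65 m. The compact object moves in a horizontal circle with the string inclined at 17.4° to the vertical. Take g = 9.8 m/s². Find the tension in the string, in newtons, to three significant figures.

Vertically the bob has no acceleration, so T cosθ = mg.
T = mg/cosθ = 0.316 × 9.8 / cos 17.4° = 3.097/0.9542 = 3.245 N.

3.25 N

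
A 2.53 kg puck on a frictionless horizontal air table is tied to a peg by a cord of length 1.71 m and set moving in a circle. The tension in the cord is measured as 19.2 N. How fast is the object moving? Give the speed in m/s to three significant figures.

3.60 m/s

T = m v²/r ⇒ v = √(T r / m) = √(19.2 × 1.71 / 2.53) = √12.98 = 3.602 m/s.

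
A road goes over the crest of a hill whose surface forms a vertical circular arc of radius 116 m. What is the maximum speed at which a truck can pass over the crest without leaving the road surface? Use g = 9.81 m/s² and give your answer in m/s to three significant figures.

33.7 m/s

At the crest the centre of the circle is below the truck, so the net downward (centripetal) force is mg − N = mv²/r.
The truck leaves the road when N → 0, giving v_max = √(g r) = √(9.81 × 116) = 33.73 m/s.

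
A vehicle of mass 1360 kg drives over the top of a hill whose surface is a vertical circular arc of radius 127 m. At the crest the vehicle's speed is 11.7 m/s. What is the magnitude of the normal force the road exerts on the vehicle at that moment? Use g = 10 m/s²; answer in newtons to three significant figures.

12100 N

At the crest the centripetal acceleration points downward (toward the centre of the arc), so mg − N = mv²/r.
N = m(g − v²/r) = 1360 × (10.0 − (11.7)²/127) = 1360 × (10.0 − 1.078) = 1360 × 8.922 = 12130 N.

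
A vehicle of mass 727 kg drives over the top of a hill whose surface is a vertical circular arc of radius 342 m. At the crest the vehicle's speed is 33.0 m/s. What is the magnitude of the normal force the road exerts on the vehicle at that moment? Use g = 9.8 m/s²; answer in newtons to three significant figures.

At the crest the centripetal acceleration points downward (toward the centre of the arc), so mg − N = mv²/r.
N = m(g − v²/r) = 727 × (9.8 − (33.0)²/342) = 727 × (9.8 − 3.184) = 727 × 6.616 = 4810 N.

4810 N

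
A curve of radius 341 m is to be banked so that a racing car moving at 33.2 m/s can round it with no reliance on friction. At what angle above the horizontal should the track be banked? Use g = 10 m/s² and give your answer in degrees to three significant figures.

With no friction, the horizontal component of the normal force provides the centripetal force: N sinθ = mv²/r, while N cosθ = mg vertically.
Dividing: tanθ = v²/(r g) = (33.2)²/(341 × 10.0) = 1102/3410 = 0.3232.
θ = arctan(0.3232) = 17.91°.

17.9°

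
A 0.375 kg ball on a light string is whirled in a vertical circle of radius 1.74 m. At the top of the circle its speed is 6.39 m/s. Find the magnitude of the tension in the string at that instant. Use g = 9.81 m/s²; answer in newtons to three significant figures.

5.12 N

At the top, both T and the weight mg point inward (toward the centre), so T + mg = mv²/r.
T = m(v²/r − g) = 0.375 × ((6.39)²/1.74 − 9.81) = 0.375 × (23.47 − 9.81) = 0.375 × 13.66 = 5.121 N.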